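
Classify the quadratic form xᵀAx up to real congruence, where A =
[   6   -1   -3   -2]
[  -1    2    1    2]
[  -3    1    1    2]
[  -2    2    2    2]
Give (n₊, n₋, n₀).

step 0: pivot 6 → sign +
step 1: pivot 11/6 → sign +
step 2: pivot -7/11 → sign −
step 3: pivot 2/7 → sign +
signature = (3, 1, 0)

Answer: (3, 1, 0)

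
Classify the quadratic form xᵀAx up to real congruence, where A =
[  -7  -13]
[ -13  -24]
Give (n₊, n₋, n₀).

step 0: pivot -7 → sign −
step 1: pivot 1/7 → sign +
signature = (1, 1, 0)

Answer: (1, 1, 0)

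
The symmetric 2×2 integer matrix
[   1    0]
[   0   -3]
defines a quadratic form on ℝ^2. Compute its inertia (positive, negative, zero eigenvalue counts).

step 0: pivot 1 → sign +
step 1: pivot -3 → sign −
signature = (1, 1, 0)

Answer: (1, 1, 0)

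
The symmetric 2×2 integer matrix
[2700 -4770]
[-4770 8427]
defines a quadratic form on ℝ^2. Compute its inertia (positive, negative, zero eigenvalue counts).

Answer: (1, 0, 1)

Derivation:
step 0: pivot 2700 → sign +
step 1: row/col 1 already zero → sign 0
signature = (1, 0, 1)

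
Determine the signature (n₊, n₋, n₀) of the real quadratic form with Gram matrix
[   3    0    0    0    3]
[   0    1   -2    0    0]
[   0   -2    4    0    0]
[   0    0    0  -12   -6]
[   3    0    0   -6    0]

Answer: (2, 1, 2)

Derivation:
step 0: pivot 3 → sign +
step 1: pivot 1 → sign +
step 2: pivot -12 → sign −
step 3: row/col 3 already zero → sign 0
step 4: row/col 4 already zero → sign 0
signature = (2, 1, 2)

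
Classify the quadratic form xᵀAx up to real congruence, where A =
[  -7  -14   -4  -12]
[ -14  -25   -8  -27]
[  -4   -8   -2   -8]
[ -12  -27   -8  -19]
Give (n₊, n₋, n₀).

step 0: pivot -7 → sign −
step 1: pivot 3 → sign +
step 2: pivot 2/7 → sign +
step 3: pivot -6 → sign −
signature = (2, 2, 0)

Answer: (2, 2, 0)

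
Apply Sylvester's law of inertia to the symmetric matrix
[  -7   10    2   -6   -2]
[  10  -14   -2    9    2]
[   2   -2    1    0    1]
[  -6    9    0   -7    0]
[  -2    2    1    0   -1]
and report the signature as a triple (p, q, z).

Answer: (3, 2, 0)

Derivation:
step 0: pivot -7 → sign −
step 1: pivot 2/7 → sign +
step 2: pivot -1 → sign −
step 3: pivot 13/2 → sign +
step 4: pivot 6/13 → sign +
signature = (3, 2, 0)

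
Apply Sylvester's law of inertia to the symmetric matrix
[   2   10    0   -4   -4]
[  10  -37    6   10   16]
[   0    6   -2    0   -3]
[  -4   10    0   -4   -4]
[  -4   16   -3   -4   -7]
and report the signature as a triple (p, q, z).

Answer: (2, 2, 1)

Derivation:
step 0: pivot 2 → sign +
step 1: pivot -87 → sign −
step 2: pivot -46/29 → sign −
step 3: pivot 24/23 → sign +
step 4: row/col 4 already zero → sign 0
signature = (2, 2, 1)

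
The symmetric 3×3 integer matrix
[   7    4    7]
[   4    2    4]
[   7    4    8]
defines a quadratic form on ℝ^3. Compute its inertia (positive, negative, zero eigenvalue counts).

Answer: (2, 1, 0)

Derivation:
step 0: pivot 7 → sign +
step 1: pivot -2/7 → sign −
step 2: pivot 1 → sign +
signature = (2, 1, 0)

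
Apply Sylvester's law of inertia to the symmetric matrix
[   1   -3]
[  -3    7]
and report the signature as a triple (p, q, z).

step 0: pivot 1 → sign +
step 1: pivot -2 → sign −
signature = (1, 1, 0)

Answer: (1, 1, 0)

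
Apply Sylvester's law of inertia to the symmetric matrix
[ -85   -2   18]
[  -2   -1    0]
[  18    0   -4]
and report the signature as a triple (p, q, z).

step 0: pivot -85 → sign −
step 1: pivot -81/85 → sign −
step 2: row/col 2 already zero → sign 0
signature = (0, 2, 1)

Answer: (0, 2, 1)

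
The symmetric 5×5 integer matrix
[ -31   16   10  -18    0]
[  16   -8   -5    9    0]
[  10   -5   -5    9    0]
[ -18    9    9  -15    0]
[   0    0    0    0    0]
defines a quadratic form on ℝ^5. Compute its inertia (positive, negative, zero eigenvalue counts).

Answer: (2, 2, 1)

Derivation:
step 0: pivot -31 → sign −
step 1: pivot 8/31 → sign +
step 2: pivot -15/8 → sign −
step 3: pivot 6/5 → sign +
step 4: row/col 4 already zero → sign 0
signature = (2, 2, 1)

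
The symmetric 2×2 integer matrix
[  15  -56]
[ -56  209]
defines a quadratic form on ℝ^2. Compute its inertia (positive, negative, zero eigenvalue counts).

Answer: (1, 1, 0)

Derivation:
step 0: pivot 15 → sign +
step 1: pivot -1/15 → sign −
signature = (1, 1, 0)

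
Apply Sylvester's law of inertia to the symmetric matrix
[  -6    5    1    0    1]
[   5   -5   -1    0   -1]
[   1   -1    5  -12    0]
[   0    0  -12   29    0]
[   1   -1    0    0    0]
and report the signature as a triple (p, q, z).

step 0: pivot -6 → sign −
step 1: pivot -5/6 → sign −
step 2: pivot 26/5 → sign +
step 3: pivot 17/13 → sign +
step 4: pivot 1/34 → sign +
signature = (3, 2, 0)

Answer: (3, 2, 0)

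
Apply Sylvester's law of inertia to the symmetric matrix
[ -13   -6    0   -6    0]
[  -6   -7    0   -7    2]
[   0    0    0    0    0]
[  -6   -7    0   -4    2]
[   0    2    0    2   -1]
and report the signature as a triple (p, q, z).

Answer: (1, 3, 1)

Derivation:
step 0: pivot -13 → sign −
step 1: pivot -55/13 → sign −
step 2: pivot 3 → sign +
step 3: pivot -3/55 → sign −
step 4: row/col 4 already zero → sign 0
signature = (1, 3, 1)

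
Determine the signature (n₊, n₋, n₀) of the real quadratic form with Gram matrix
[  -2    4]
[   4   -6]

Answer: (1, 1, 0)

Derivation:
step 0: pivot -2 → sign −
step 1: pivot 2 → sign +
signature = (1, 1, 0)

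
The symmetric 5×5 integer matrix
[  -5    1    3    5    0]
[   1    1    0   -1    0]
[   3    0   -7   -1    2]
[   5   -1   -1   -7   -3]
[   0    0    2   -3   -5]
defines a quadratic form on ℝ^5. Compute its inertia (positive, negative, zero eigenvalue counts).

Answer: (1, 4, 0)

Derivation:
step 0: pivot -5 → sign −
step 1: pivot 6/5 → sign +
step 2: pivot -11/2 → sign −
step 3: pivot -14/11 → sign −
step 4: pivot -3/14 → sign −
signature = (1, 4, 0)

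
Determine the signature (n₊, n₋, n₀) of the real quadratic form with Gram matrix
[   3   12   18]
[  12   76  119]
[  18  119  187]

step 0: pivot 3 → sign +
step 1: pivot 28 → sign +
step 2: pivot 3/28 → sign +
signature = (3, 0, 0)

Answer: (3, 0, 0)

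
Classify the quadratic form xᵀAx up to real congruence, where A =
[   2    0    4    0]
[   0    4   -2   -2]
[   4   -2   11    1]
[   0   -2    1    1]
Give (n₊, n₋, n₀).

step 0: pivot 2 → sign +
step 1: pivot 4 → sign +
step 2: pivot 2 → sign +
step 3: row/col 3 already zero → sign 0
signature = (3, 0, 1)

Answer: (3, 0, 1)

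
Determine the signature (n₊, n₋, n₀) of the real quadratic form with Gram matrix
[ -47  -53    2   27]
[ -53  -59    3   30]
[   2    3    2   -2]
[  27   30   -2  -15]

Answer: (3, 1, 0)

Derivation:
step 0: pivot -47 → sign −
step 1: pivot 36/47 → sign +
step 2: pivot 49/36 → sign +
step 3: pivot 6/49 → sign +
signature = (3, 1, 0)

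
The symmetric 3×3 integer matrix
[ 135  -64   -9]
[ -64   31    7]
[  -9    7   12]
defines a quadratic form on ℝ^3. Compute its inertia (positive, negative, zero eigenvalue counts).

step 0: pivot 135 → sign +
step 1: pivot 89/135 → sign +
step 2: pivot 6/89 → sign +
signature = (3, 0, 0)

Answer: (3, 0, 0)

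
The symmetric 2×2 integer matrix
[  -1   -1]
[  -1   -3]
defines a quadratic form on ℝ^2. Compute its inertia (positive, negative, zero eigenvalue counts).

Answer: (0, 2, 0)

Derivation:
step 0: pivot -1 → sign −
step 1: pivot -2 → sign −
signature = (0, 2, 0)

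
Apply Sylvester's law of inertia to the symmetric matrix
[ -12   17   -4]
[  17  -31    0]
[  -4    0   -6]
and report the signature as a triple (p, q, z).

step 0: pivot -12 → sign −
step 1: pivot -83/12 → sign −
step 2: pivot -2/83 → sign −
signature = (0, 3, 0)

Answer: (0, 3, 0)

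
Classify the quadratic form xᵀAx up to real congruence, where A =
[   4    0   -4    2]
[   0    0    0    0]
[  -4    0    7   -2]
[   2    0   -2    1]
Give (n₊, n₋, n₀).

Answer: (2, 0, 2)

Derivation:
step 0: pivot 4 → sign +
step 1: pivot 3 → sign +
step 2: row/col 2 already zero → sign 0
step 3: row/col 3 already zero → sign 0
signature = (2, 0, 2)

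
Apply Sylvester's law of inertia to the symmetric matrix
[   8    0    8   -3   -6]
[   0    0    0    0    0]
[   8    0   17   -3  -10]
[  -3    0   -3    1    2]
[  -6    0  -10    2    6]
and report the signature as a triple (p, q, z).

step 0: pivot 8 → sign +
step 1: pivot 9 → sign +
step 2: pivot -1/8 → sign −
step 3: pivot 2/9 → sign +
step 4: row/col 4 already zero → sign 0
signature = (3, 1, 1)

Answer: (3, 1, 1)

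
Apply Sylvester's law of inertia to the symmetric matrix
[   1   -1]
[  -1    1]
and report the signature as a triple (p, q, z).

Answer: (1, 0, 1)

Derivation:
step 0: pivot 1 → sign +
step 1: row/col 1 already zero → sign 0
signature = (1, 0, 1)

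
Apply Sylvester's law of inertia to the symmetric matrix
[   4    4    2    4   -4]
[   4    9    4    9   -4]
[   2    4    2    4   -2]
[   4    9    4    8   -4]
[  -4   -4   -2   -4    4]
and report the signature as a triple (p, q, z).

Answer: (3, 1, 1)

Derivation:
step 0: pivot 4 → sign +
step 1: pivot 5 → sign +
step 2: pivot 1/5 → sign +
step 3: pivot -1 → sign −
step 4: row/col 4 already zero → sign 0
signature = (3, 1, 1)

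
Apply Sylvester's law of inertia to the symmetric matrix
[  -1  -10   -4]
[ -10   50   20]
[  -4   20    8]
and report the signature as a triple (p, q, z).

step 0: pivot -1 → sign −
step 1: pivot 150 → sign +
step 2: row/col 2 already zero → sign 0
signature = (1, 1, 1)

Answer: (1, 1, 1)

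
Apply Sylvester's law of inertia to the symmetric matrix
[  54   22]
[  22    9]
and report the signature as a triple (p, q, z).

step 0: pivot 54 → sign +
step 1: pivot 1/27 → sign +
signature = (2, 0, 0)

Answer: (2, 0, 0)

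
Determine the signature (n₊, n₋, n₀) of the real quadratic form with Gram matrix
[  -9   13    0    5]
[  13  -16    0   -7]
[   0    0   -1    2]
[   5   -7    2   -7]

step 0: pivot -9 → sign −
step 1: pivot 25/9 → sign +
step 2: pivot -1 → sign −
step 3: pivot -6/25 → sign −
signature = (1, 3, 0)

Answer: (1, 3, 0)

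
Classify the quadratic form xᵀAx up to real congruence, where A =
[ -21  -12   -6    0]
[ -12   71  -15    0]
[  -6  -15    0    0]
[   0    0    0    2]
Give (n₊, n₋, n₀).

step 0: pivot -21 → sign −
step 1: pivot 545/7 → sign +
step 2: pivot -3/545 → sign −
step 3: pivot 2 → sign +
signature = (2, 2, 0)

Answer: (2, 2, 0)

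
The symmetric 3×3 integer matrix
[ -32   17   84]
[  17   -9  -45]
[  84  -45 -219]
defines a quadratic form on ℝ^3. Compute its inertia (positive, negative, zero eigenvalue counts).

Answer: (1, 2, 0)

Derivation:
step 0: pivot -32 → sign −
step 1: pivot 1/32 → sign +
step 2: pivot -3 → sign −
signature = (1, 2, 0)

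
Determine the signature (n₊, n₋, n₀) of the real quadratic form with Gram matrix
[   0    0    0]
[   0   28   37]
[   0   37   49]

step 0: pivot 28 → sign +
step 1: pivot 3/28 → sign +
step 2: row/col 2 already zero → sign 0
signature = (2, 0, 1)

Answer: (2, 0, 1)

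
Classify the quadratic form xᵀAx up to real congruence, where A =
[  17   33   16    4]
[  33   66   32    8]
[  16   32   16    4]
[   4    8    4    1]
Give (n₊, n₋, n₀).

Answer: (3, 0, 1)

Derivation:
step 0: pivot 17 → sign +
step 1: pivot 33/17 → sign +
step 2: pivot 16/33 → sign +
step 3: row/col 3 already zero → sign 0
signature = (3, 0, 1)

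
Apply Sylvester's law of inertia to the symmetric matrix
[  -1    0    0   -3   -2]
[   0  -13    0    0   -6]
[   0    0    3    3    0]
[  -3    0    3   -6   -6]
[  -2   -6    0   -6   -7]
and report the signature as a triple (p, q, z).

step 0: pivot -1 → sign −
step 1: pivot -13 → sign −
step 2: pivot 3 → sign +
step 3: pivot -3/13 → sign −
step 4: row/col 4 already zero → sign 0
signature = (1, 3, 1)

Answer: (1, 3, 1)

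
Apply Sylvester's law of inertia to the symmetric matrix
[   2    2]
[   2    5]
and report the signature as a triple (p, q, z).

Answer: (2, 0, 0)

Derivation:
step 0: pivot 2 → sign +
step 1: pivot 3 → sign +
signature = (2, 0, 0)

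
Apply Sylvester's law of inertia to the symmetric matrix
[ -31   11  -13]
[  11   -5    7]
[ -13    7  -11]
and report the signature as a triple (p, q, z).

step 0: pivot -31 → sign −
step 1: pivot -34/31 → sign −
step 2: pivot -6/17 → sign −
signature = (0, 3, 0)

Answer: (0, 3, 0)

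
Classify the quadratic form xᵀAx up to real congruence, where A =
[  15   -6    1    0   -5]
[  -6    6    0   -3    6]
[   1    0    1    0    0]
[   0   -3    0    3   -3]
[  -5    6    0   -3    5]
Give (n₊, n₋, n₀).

Answer: (4, 1, 0)

Derivation:
step 0: pivot 15 → sign +
step 1: pivot 18/5 → sign +
step 2: pivot 8/9 → sign +
step 3: pivot 3/8 → sign +
step 4: pivot -3/2 → sign −
signature = (4, 1, 0)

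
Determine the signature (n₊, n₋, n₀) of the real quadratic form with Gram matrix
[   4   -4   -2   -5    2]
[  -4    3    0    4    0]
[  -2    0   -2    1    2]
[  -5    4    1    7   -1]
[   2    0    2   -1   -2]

step 0: pivot 4 → sign +
step 1: pivot -1 → sign −
step 2: pivot 1 → sign +
step 3: pivot 3/2 → sign +
step 4: row/col 4 already zero → sign 0
signature = (3, 1, 1)

Answer: (3, 1, 1)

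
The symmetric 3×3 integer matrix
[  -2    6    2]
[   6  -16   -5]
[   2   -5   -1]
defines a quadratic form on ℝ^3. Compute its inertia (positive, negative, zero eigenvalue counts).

step 0: pivot -2 → sign −
step 1: pivot 2 → sign +
step 2: pivot 1/2 → sign +
signature = (2, 1, 0)

Answer: (2, 1, 0)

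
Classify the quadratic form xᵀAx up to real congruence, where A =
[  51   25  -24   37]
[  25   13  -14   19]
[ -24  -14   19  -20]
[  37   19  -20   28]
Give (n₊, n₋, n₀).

Answer: (4, 0, 0)

Derivation:
step 0: pivot 51 → sign +
step 1: pivot 38/51 → sign +
step 2: pivot 1 → sign +
step 3: pivot 3/19 → sign +
signature = (4, 0, 0)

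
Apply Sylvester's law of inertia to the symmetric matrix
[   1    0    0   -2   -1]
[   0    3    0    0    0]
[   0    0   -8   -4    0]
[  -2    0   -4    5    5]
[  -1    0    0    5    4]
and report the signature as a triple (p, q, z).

step 0: pivot 1 → sign +
step 1: pivot 3 → sign +
step 2: pivot -8 → sign −
step 3: pivot 3 → sign +
step 4: row/col 4 already zero → sign 0
signature = (3, 1, 1)

Answer: (3, 1, 1)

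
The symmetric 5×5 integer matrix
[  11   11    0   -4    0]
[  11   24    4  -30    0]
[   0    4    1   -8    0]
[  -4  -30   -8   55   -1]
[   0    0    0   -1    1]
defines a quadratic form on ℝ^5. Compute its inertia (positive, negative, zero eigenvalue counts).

Answer: (4, 1, 0)

Derivation:
step 0: pivot 11 → sign +
step 1: pivot 13 → sign +
step 2: pivot -3/13 → sign −
step 3: pivot 17/11 → sign +
step 4: pivot 6/17 → sign +
signature = (4, 1, 0)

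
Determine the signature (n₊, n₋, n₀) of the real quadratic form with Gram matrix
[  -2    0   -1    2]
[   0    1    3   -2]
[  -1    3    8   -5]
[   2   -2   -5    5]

Answer: (2, 2, 0)

Derivation:
step 0: pivot -2 → sign −
step 1: pivot 1 → sign +
step 2: pivot -1/2 → sign −
step 3: pivot 3 → sign +
signature = (2, 2, 0)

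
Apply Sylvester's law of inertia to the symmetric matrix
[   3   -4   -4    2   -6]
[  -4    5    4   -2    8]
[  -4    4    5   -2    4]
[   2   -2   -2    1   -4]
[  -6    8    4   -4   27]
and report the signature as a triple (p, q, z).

Answer: (3, 2, 0)

Derivation:
step 0: pivot 3 → sign +
step 1: pivot -1/3 → sign −
step 2: pivot 5 → sign +
step 3: pivot 1/5 → sign +
step 4: pivot -1 → sign −
signature = (3, 2, 0)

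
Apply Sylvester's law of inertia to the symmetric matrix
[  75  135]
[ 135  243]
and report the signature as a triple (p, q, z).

Answer: (1, 0, 1)

Derivation:
step 0: pivot 75 → sign +
step 1: row/col 1 already zero → sign 0
signature = (1, 0, 1)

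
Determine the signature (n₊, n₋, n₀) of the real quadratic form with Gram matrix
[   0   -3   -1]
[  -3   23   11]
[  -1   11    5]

Answer: (2, 1, 0)

Derivation:
step 0: pivot 23 → sign +
step 1: pivot -9/23 → sign −
step 2: pivot 2/9 → sign +
signature = (2, 1, 0)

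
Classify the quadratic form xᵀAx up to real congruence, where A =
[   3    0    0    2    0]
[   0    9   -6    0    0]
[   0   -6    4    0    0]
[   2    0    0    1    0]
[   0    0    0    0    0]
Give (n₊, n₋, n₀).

Answer: (2, 1, 2)

Derivation:
step 0: pivot 3 → sign +
step 1: pivot 9 → sign +
step 2: pivot -1/3 → sign −
step 3: row/col 3 already zero → sign 0
step 4: row/col 4 already zero → sign 0
signature = (2, 1, 2)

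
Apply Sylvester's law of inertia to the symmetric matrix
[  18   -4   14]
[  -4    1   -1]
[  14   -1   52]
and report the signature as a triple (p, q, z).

step 0: pivot 18 → sign +
step 1: pivot 1/9 → sign +
step 2: pivot 1 → sign +
signature = (3, 0, 0)

Answer: (3, 0, 0)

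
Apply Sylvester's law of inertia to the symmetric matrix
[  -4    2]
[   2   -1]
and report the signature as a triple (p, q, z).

step 0: pivot -4 → sign −
step 1: row/col 1 already zero → sign 0
signature = (0, 1, 1)

Answer: (0, 1, 1)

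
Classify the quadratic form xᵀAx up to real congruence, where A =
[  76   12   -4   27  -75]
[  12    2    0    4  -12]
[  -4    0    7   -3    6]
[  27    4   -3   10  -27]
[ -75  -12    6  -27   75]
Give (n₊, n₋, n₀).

Answer: (3, 1, 1)

Derivation:
step 0: pivot 76 → sign +
step 1: pivot 2/19 → sign +
step 2: pivot 3 → sign +
step 3: pivot -1/4 → sign −
step 4: row/col 4 already zero → sign 0
signature = (3, 1, 1)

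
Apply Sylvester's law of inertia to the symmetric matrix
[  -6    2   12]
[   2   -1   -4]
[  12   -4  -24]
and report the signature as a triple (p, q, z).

step 0: pivot -6 → sign −
step 1: pivot -1/3 → sign −
step 2: row/col 2 already zero → sign 0
signature = (0, 2, 1)

Answer: (0, 2, 1)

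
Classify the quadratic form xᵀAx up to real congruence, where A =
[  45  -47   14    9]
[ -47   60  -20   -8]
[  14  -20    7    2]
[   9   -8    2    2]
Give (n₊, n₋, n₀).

step 0: pivot 45 → sign +
step 1: pivot 491/45 → sign +
step 2: pivot -3/491 → sign −
step 3: pivot 2 → sign +
signature = (3, 1, 0)

Answer: (3, 1, 0)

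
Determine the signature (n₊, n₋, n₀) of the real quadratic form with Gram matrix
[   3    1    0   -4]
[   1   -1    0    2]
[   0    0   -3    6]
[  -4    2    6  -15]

Answer: (1, 2, 1)

Derivation:
step 0: pivot 3 → sign +
step 1: pivot -4/3 → sign −
step 2: pivot -3 → sign −
step 3: row/col 3 already zero → sign 0
signature = (1, 2, 1)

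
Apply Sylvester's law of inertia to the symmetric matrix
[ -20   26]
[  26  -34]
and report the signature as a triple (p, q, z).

Answer: (0, 2, 0)

Derivation:
step 0: pivot -20 → sign −
step 1: pivot -1/5 → sign −
signature = (0, 2, 0)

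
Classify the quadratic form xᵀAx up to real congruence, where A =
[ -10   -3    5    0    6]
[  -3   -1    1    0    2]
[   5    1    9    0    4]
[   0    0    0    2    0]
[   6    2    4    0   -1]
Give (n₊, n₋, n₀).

Answer: (3, 2, 0)

Derivation:
step 0: pivot -10 → sign −
step 1: pivot -1/10 → sign −
step 2: pivot 14 → sign +
step 3: pivot 2 → sign +
step 4: pivot 3/7 → sign +
signature = (3, 2, 0)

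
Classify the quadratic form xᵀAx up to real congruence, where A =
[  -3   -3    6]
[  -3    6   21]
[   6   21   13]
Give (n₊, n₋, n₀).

Answer: (1, 1, 1)

Derivation:
step 0: pivot -3 → sign −
step 1: pivot 9 → sign +
step 2: row/col 2 already zero → sign 0
signature = (1, 1, 1)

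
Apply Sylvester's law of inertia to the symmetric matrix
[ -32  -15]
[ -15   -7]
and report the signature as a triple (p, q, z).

Answer: (1, 1, 0)

Derivation:
step 0: pivot -32 → sign −
step 1: pivot 1/32 → sign +
signature = (1, 1, 0)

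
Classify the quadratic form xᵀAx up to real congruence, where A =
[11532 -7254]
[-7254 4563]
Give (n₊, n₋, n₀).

Answer: (1, 0, 1)

Derivation:
step 0: pivot 11532 → sign +
step 1: row/col 1 already zero → sign 0
signature = (1, 0, 1)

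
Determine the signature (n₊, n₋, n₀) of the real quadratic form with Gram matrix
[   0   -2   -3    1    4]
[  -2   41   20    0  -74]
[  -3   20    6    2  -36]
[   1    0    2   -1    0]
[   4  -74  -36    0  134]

Answer: (4, 1, 0)

Derivation:
step 0: pivot 41 → sign +
step 1: pivot -4/41 → sign −
step 2: pivot 153/4 → sign +
step 3: pivot 1/17 → sign +
step 4: pivot 2/9 → sign +
signature = (4, 1, 0)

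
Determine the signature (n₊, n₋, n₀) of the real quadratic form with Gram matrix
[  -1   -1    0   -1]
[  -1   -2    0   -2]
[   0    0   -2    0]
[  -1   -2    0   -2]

Answer: (0, 3, 1)

Derivation:
step 0: pivot -1 → sign −
step 1: pivot -1 → sign −
step 2: pivot -2 → sign −
step 3: row/col 3 already zero → sign 0
signature = (0, 3, 1)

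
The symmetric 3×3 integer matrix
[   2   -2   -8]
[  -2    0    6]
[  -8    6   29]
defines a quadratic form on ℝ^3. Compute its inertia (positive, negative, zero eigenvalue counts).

Answer: (1, 2, 0)

Derivation:
step 0: pivot 2 → sign +
step 1: pivot -2 → sign −
step 2: pivot -1 → sign −
signature = (1, 2, 0)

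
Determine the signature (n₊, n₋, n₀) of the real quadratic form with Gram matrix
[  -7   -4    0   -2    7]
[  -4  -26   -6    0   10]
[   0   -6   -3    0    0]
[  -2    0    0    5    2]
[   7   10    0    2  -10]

step 0: pivot -7 → sign −
step 1: pivot -166/7 → sign −
step 2: pivot -123/83 → sign −
step 3: pivot 233/41 → sign +
step 4: pivot 3/233 → sign +
signature = (2, 3, 0)

Answer: (2, 3, 0)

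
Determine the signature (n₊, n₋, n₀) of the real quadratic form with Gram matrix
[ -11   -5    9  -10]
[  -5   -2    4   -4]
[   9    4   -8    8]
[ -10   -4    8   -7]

Answer: (2, 2, 0)

Derivation:
step 0: pivot -11 → sign −
step 1: pivot 3/11 → sign +
step 2: pivot -2/3 → sign −
step 3: pivot 1 → sign +
signature = (2, 2, 0)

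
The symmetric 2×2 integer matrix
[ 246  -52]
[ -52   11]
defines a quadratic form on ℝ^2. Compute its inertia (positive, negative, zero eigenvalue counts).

step 0: pivot 246 → sign +
step 1: pivot 1/123 → sign +
signature = (2, 0, 0)

Answer: (2, 0, 0)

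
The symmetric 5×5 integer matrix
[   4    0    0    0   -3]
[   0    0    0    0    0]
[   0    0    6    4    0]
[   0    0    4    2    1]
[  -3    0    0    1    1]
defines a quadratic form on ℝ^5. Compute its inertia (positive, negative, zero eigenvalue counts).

Answer: (3, 1, 1)

Derivation:
step 0: pivot 4 → sign +
step 1: pivot 6 → sign +
step 2: pivot -2/3 → sign −
step 3: pivot 1/4 → sign +
step 4: row/col 4 already zero → sign 0
signature = (3, 1, 1)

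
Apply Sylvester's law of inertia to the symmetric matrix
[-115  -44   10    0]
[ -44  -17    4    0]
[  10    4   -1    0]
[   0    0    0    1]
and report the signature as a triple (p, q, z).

Answer: (2, 2, 0)

Derivation:
step 0: pivot -115 → sign −
step 1: pivot -19/115 → sign −
step 2: pivot 1/19 → sign +
step 3: pivot 1 → sign +
signature = (2, 2, 0)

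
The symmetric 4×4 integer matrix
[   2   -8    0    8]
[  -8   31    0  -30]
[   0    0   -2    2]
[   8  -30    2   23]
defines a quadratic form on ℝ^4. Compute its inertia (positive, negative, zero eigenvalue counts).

step 0: pivot 2 → sign +
step 1: pivot -1 → sign −
step 2: pivot -2 → sign −
step 3: pivot -3 → sign −
signature = (1, 3, 0)

Answer: (1, 3, 0)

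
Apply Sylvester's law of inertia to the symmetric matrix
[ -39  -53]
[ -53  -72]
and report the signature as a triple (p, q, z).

step 0: pivot -39 → sign −
step 1: pivot 1/39 → sign +
signature = (1, 1, 0)

Answer: (1, 1, 0)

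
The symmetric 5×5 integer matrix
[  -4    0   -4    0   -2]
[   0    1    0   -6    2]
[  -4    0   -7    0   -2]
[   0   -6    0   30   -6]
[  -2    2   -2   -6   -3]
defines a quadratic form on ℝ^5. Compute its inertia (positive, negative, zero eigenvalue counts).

step 0: pivot -4 → sign −
step 1: pivot 1 → sign +
step 2: pivot -3 → sign −
step 3: pivot -6 → sign −
step 4: row/col 4 already zero → sign 0
signature = (1, 3, 1)

Answer: (1, 3, 1)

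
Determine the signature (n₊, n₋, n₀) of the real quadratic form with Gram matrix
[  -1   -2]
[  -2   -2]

Answer: (1, 1, 0)

Derivation:
step 0: pivot -1 → sign −
step 1: pivot 2 → sign +
signature = (1, 1, 0)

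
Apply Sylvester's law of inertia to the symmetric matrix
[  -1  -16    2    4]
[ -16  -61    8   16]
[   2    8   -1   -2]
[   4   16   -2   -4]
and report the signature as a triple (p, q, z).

step 0: pivot -1 → sign −
step 1: pivot 195 → sign +
step 2: pivot 3/65 → sign +
step 3: row/col 3 already zero → sign 0
signature = (2, 1, 1)

Answer: (2, 1, 1)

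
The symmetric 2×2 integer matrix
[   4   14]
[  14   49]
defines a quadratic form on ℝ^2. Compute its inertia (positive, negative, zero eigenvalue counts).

Answer: (1, 0, 1)

Derivation:
step 0: pivot 4 → sign +
step 1: row/col 1 already zero → sign 0
signature = (1, 0, 1)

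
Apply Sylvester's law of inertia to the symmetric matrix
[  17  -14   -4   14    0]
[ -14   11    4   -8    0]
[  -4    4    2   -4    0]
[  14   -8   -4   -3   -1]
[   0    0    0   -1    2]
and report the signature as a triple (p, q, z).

Answer: (4, 1, 0)

Derivation:
step 0: pivot 17 → sign +
step 1: pivot -9/17 → sign −
step 2: pivot 2 → sign +
step 3: pivot 1 → sign +
step 4: pivot 1 → sign +
signature = (4, 1, 0)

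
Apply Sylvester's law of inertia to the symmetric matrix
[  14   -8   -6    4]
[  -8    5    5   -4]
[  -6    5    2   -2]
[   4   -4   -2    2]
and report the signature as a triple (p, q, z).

Answer: (2, 2, 0)

Derivation:
step 0: pivot 14 → sign +
step 1: pivot 3/7 → sign +
step 2: pivot -19/3 → sign −
step 3: pivot -6/19 → sign −
signature = (2, 2, 0)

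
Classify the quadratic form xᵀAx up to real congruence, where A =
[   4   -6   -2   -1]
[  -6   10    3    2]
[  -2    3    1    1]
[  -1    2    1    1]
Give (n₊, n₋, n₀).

Answer: (3, 1, 0)

Derivation:
step 0: pivot 4 → sign +
step 1: pivot 1 → sign +
step 2: pivot 1/2 → sign +
step 3: pivot -1/2 → sign −
signature = (3, 1, 0)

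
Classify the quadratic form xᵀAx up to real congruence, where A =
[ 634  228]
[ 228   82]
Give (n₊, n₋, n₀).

Answer: (2, 0, 0)

Derivation:
step 0: pivot 634 → sign +
step 1: pivot 2/317 → sign +
signature = (2, 0, 0)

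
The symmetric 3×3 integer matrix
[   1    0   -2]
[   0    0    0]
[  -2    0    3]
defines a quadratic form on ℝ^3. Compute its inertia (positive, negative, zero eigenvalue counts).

step 0: pivot 1 → sign +
step 1: pivot -1 → sign −
step 2: row/col 2 already zero → sign 0
signature = (1, 1, 1)

Answer: (1, 1, 1)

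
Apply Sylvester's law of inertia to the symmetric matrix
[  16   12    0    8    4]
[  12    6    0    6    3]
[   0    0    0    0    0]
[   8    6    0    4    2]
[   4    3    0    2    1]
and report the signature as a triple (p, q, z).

Answer: (1, 1, 3)

Derivation:
step 0: pivot 16 → sign +
step 1: pivot -3 → sign −
step 2: row/col 2 already zero → sign 0
step 3: row/col 3 already zero → sign 0
step 4: row/col 4 already zero → sign 0
signature = (1, 1, 3)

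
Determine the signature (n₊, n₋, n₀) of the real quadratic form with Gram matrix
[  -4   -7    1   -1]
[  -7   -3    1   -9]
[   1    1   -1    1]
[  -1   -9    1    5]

step 0: pivot -4 → sign −
step 1: pivot 37/4 → sign +
step 2: pivot -30/37 → sign −
step 3: pivot -2/5 → sign −
signature = (1, 3, 0)

Answer: (1, 3, 0)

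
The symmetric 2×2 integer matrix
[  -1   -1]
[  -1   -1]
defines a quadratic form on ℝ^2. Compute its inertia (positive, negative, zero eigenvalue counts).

step 0: pivot -1 → sign −
step 1: row/col 1 already zero → sign 0
signature = (0, 1, 1)

Answer: (0, 1, 1)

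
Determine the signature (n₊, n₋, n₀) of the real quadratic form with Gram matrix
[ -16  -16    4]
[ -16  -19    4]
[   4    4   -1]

step 0: pivot -16 → sign −
step 1: pivot -3 → sign −
step 2: row/col 2 already zero → sign 0
signature = (0, 2, 1)

Answer: (0, 2, 1)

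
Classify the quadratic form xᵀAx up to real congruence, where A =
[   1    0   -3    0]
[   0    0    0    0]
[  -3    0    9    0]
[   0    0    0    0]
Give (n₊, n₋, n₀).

step 0: pivot 1 → sign +
step 1: row/col 1 already zero → sign 0
step 2: row/col 2 already zero → sign 0
step 3: row/col 3 already zero → sign 0
signature = (1, 0, 3)

Answer: (1, 0, 3)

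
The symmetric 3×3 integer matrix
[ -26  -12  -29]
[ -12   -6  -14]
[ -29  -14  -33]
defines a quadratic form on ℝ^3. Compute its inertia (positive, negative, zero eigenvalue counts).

Answer: (1, 2, 0)

Derivation:
step 0: pivot -26 → sign −
step 1: pivot -6/13 → sign −
step 2: pivot 1/6 → sign +
signature = (1, 2, 0)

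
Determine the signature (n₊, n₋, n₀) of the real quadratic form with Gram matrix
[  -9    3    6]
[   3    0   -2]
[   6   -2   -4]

step 0: pivot -9 → sign −
step 1: pivot 1 → sign +
step 2: row/col 2 already zero → sign 0
signature = (1, 1, 1)

Answer: (1, 1, 1)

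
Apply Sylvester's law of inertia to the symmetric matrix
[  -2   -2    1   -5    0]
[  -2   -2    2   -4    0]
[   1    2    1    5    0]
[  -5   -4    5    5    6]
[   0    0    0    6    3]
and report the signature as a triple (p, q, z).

step 0: pivot -2 → sign −
step 1: pivot 3/2 → sign +
step 2: pivot -2/3 → sign −
step 3: pivot 14 → sign +
step 4: pivot 3/7 → sign +
signature = (3, 2, 0)

Answer: (3, 2, 0)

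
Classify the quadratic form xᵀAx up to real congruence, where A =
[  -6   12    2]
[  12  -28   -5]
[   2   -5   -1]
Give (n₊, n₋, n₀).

Answer: (0, 3, 0)

Derivation:
step 0: pivot -6 → sign −
step 1: pivot -4 → sign −
step 2: pivot -1/12 → sign −
signature = (0, 3, 0)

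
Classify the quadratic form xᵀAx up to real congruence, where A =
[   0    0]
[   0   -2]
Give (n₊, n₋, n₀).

step 0: pivot -2 → sign −
step 1: row/col 1 already zero → sign 0
signature = (0, 1, 1)

Answer: (0, 1, 1)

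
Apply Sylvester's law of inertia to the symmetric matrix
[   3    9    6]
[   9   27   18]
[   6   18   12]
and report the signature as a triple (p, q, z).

step 0: pivot 3 → sign +
step 1: row/col 1 already zero → sign 0
step 2: row/col 2 already zero → sign 0
signature = (1, 0, 2)

Answer: (1, 0, 2)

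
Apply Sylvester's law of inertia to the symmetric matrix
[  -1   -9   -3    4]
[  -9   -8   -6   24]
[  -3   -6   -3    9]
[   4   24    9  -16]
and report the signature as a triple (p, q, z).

step 0: pivot -1 → sign −
step 1: pivot 73 → sign +
step 2: pivot -3/73 → sign −
step 3: pivot 3 → sign +
signature = (2, 2, 0)

Answer: (2, 2, 0)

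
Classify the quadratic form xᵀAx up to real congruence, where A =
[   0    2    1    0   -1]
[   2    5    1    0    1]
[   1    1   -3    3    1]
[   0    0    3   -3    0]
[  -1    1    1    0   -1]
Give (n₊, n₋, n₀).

step 0: pivot 5 → sign +
step 1: pivot -4/5 → sign −
step 2: pivot -11/4 → sign −
step 3: pivot 3/11 → sign +
step 4: pivot 1 → sign +
signature = (3, 2, 0)

Answer: (3, 2, 0)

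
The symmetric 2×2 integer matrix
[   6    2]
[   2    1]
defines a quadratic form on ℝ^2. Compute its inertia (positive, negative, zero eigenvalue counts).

Answer: (2, 0, 0)

Derivation:
step 0: pivot 6 → sign +
step 1: pivot 1/3 → sign +
signature = (2, 0, 0)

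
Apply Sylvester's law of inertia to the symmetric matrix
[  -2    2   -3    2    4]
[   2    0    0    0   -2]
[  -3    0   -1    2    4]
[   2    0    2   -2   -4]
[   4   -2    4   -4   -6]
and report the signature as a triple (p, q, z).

Answer: (3, 2, 0)

Derivation:
step 0: pivot -2 → sign −
step 1: pivot 2 → sign +
step 2: pivot -1 → sign −
step 3: pivot 2 → sign +
step 4: pivot 1 → sign +
signature = (3, 2, 0)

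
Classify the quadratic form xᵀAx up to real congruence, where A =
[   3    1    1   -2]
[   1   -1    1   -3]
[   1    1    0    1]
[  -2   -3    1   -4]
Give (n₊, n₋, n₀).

step 0: pivot 3 → sign +
step 1: pivot -4/3 → sign −
step 2: pivot -5/4 → sign −
step 3: pivot 1/5 → sign +
signature = (2, 2, 0)

Answer: (2, 2, 0)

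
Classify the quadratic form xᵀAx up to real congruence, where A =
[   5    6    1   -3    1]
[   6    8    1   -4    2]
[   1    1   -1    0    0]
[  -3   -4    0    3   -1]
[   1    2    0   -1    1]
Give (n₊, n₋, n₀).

step 0: pivot 5 → sign +
step 1: pivot 4/5 → sign +
step 2: pivot -5/4 → sign −
step 3: pivot 6/5 → sign +
step 4: row/col 4 already zero → sign 0
signature = (3, 1, 1)

Answer: (3, 1, 1)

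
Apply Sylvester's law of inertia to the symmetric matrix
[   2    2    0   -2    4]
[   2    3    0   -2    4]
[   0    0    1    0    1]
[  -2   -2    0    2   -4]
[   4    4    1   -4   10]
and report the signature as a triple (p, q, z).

step 0: pivot 2 → sign +
step 1: pivot 1 → sign +
step 2: pivot 1 → sign +
step 3: pivot 1 → sign +
step 4: row/col 4 already zero → sign 0
signature = (4, 0, 1)

Answer: (4, 0, 1)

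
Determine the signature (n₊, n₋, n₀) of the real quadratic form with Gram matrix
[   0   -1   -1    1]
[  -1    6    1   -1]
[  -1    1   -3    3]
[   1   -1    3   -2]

step 0: pivot 6 → sign +
step 1: pivot -1/6 → sign −
step 2: pivot 1 → sign +
step 3: pivot 1 → sign +
signature = (3, 1, 0)

Answer: (3, 1, 0)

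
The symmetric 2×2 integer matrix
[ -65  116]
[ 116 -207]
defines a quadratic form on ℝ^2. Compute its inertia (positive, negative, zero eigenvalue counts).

step 0: pivot -65 → sign −
step 1: pivot 1/65 → sign +
signature = (1, 1, 0)

Answer: (1, 1, 0)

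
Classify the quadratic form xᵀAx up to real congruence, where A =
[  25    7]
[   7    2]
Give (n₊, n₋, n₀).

step 0: pivot 25 → sign +
step 1: pivot 1/25 → sign +
signature = (2, 0, 0)

Answer: (2, 0, 0)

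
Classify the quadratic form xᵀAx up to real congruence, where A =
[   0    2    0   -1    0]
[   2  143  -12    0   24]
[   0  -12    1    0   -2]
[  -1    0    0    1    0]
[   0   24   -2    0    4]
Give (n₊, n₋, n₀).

Answer: (3, 1, 1)

Derivation:
step 0: pivot 143 → sign +
step 1: pivot -4/143 → sign −
step 2: pivot 1 → sign +
step 3: pivot 3/4 → sign +
step 4: row/col 4 already zero → sign 0
signature = (3, 1, 1)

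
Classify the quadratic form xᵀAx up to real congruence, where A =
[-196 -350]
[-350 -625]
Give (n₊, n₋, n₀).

Answer: (0, 1, 1)

Derivation:
step 0: pivot -196 → sign −
step 1: row/col 1 already zero → sign 0
signature = (0, 1, 1)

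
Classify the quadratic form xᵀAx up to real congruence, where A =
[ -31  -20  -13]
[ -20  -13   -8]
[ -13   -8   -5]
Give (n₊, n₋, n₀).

step 0: pivot -31 → sign −
step 1: pivot -3/31 → sign −
step 2: pivot 2 → sign +
signature = (1, 2, 0)

Answer: (1, 2, 0)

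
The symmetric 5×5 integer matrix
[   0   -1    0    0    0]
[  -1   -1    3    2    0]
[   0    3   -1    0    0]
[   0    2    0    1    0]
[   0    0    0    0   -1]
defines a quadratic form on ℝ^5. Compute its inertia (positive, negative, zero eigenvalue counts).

Answer: (2, 3, 0)

Derivation:
step 0: pivot -1 → sign −
step 1: pivot 1 → sign +
step 2: pivot -1 → sign −
step 3: pivot 1 → sign +
step 4: pivot -1 → sign −
signature = (2, 3, 0)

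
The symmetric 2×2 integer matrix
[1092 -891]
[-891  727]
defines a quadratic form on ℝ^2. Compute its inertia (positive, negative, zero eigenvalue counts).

Answer: (2, 0, 0)

Derivation:
step 0: pivot 1092 → sign +
step 1: pivot 1/364 → sign +
signature = (2, 0, 0)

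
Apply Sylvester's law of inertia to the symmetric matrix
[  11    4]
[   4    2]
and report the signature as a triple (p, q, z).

step 0: pivot 11 → sign +
step 1: pivot 6/11 → sign +
signature = (2, 0, 0)

Answer: (2, 0, 0)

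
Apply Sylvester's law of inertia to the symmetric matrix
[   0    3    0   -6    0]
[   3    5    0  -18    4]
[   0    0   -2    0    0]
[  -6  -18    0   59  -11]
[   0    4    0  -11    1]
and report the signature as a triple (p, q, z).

step 0: pivot 5 → sign +
step 1: pivot -9/5 → sign −
step 2: pivot -2 → sign −
step 3: pivot 7 → sign +
step 4: pivot -2/7 → sign −
signature = (2, 3, 0)

Answer: (2, 3, 0)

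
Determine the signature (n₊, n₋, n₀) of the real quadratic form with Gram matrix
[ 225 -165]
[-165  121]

step 0: pivot 225 → sign +
step 1: row/col 1 already zero → sign 0
signature = (1, 0, 1)

Answer: (1, 0, 1)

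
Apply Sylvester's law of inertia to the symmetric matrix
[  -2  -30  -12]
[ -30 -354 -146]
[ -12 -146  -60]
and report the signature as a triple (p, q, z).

Answer: (1, 2, 0)

Derivation:
step 0: pivot -2 → sign −
step 1: pivot 96 → sign +
step 2: pivot -1/24 → sign −
signature = (1, 2, 0)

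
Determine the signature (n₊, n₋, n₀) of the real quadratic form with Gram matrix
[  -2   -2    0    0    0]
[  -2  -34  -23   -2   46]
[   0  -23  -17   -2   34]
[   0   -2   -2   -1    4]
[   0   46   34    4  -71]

step 0: pivot -2 → sign −
step 1: pivot -32 → sign −
step 2: pivot -15/32 → sign −
step 3: pivot -1/5 → sign −
step 4: pivot -3 → sign −
signature = (0, 5, 0)

Answer: (0, 5, 0)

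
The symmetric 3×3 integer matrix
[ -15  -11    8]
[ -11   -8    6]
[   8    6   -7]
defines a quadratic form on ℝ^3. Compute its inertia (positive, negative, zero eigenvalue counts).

Answer: (1, 2, 0)

Derivation:
step 0: pivot -15 → sign −
step 1: pivot 1/15 → sign +
step 2: pivot -3 → sign −
signature = (1, 2, 0)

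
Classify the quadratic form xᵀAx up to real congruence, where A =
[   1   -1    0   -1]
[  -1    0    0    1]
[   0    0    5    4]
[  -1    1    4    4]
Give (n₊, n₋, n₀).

Answer: (2, 2, 0)

Derivation:
step 0: pivot 1 → sign +
step 1: pivot -1 → sign −
step 2: pivot 5 → sign +
step 3: pivot -1/5 → sign −
signature = (2, 2, 0)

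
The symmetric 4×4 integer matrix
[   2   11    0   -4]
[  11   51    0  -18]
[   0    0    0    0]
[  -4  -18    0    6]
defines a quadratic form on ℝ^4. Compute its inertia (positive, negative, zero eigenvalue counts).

Answer: (1, 2, 1)

Derivation:
step 0: pivot 2 → sign +
step 1: pivot -19/2 → sign −
step 2: pivot -6/19 → sign −
step 3: row/col 3 already zero → sign 0
signature = (1, 2, 1)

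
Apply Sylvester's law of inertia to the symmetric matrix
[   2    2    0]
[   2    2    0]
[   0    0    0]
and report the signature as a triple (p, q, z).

step 0: pivot 2 → sign +
step 1: row/col 1 already zero → sign 0
step 2: row/col 2 already zero → sign 0
signature = (1, 0, 2)

Answer: (1, 0, 2)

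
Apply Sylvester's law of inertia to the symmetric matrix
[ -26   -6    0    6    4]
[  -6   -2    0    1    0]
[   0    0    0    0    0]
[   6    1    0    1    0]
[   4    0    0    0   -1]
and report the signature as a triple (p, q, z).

Answer: (2, 2, 1)

Derivation:
step 0: pivot -26 → sign −
step 1: pivot -8/13 → sign −
step 2: pivot 21/8 → sign +
step 3: pivot 1/7 → sign +
step 4: row/col 4 already zero → sign 0
signature = (2, 2, 1)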